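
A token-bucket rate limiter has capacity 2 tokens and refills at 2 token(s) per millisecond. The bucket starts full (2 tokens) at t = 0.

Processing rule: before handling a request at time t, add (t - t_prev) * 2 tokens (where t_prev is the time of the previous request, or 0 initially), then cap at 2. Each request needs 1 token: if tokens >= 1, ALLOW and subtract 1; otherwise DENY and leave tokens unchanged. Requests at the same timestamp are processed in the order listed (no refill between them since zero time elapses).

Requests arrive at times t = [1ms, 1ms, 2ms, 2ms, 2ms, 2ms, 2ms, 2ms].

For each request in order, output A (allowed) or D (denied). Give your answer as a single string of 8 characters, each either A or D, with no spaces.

Answer: AAAADDDD

Derivation:
Simulating step by step:
  req#1 t=1ms: ALLOW
  req#2 t=1ms: ALLOW
  req#3 t=2ms: ALLOW
  req#4 t=2ms: ALLOW
  req#5 t=2ms: DENY
  req#6 t=2ms: DENY
  req#7 t=2ms: DENY
  req#8 t=2ms: DENY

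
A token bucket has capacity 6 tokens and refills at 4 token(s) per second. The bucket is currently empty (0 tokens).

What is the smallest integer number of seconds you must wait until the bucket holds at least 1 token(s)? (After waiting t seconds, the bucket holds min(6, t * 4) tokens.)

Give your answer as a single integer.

Answer: 1

Derivation:
Need t * 4 >= 1, so t >= 1/4.
Smallest integer t = ceil(1/4) = 1.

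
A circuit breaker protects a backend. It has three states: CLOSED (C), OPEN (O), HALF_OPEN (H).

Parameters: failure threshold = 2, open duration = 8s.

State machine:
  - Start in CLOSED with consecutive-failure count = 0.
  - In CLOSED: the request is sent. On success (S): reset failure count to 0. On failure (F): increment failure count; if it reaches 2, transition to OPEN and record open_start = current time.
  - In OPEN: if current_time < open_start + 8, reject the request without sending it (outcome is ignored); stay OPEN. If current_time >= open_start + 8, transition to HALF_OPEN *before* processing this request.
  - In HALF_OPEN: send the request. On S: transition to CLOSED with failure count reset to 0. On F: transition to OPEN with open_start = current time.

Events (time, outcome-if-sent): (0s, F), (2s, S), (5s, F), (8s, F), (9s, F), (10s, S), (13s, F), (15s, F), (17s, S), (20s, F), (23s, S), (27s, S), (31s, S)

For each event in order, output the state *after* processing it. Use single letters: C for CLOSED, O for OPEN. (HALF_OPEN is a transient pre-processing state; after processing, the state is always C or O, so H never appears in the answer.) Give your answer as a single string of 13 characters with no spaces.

State after each event:
  event#1 t=0s outcome=F: state=CLOSED
  event#2 t=2s outcome=S: state=CLOSED
  event#3 t=5s outcome=F: state=CLOSED
  event#4 t=8s outcome=F: state=OPEN
  event#5 t=9s outcome=F: state=OPEN
  event#6 t=10s outcome=S: state=OPEN
  event#7 t=13s outcome=F: state=OPEN
  event#8 t=15s outcome=F: state=OPEN
  event#9 t=17s outcome=S: state=CLOSED
  event#10 t=20s outcome=F: state=CLOSED
  event#11 t=23s outcome=S: state=CLOSED
  event#12 t=27s outcome=S: state=CLOSED
  event#13 t=31s outcome=S: state=CLOSED

Answer: CCCOOOOOCCCCC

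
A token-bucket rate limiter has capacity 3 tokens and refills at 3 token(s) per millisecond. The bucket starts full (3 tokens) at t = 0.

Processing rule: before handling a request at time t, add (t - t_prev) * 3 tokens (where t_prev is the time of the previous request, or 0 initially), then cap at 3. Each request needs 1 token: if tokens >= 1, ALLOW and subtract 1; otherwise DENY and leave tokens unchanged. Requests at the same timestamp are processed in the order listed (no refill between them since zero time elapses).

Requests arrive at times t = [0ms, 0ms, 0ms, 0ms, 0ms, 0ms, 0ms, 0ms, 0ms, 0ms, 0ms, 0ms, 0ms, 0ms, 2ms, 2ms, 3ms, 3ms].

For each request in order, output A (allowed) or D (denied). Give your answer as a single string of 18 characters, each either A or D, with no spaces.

Simulating step by step:
  req#1 t=0ms: ALLOW
  req#2 t=0ms: ALLOW
  req#3 t=0ms: ALLOW
  req#4 t=0ms: DENY
  req#5 t=0ms: DENY
  req#6 t=0ms: DENY
  req#7 t=0ms: DENY
  req#8 t=0ms: DENY
  req#9 t=0ms: DENY
  req#10 t=0ms: DENY
  req#11 t=0ms: DENY
  req#12 t=0ms: DENY
  req#13 t=0ms: DENY
  req#14 t=0ms: DENY
  req#15 t=2ms: ALLOW
  req#16 t=2ms: ALLOW
  req#17 t=3ms: ALLOW
  req#18 t=3ms: ALLOW

Answer: AAADDDDDDDDDDDAAAA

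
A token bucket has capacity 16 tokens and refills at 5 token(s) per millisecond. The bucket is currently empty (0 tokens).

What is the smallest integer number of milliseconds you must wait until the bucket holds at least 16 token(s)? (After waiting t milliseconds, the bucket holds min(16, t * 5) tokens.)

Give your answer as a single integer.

Answer: 4

Derivation:
Need t * 5 >= 16, so t >= 16/5.
Smallest integer t = ceil(16/5) = 4.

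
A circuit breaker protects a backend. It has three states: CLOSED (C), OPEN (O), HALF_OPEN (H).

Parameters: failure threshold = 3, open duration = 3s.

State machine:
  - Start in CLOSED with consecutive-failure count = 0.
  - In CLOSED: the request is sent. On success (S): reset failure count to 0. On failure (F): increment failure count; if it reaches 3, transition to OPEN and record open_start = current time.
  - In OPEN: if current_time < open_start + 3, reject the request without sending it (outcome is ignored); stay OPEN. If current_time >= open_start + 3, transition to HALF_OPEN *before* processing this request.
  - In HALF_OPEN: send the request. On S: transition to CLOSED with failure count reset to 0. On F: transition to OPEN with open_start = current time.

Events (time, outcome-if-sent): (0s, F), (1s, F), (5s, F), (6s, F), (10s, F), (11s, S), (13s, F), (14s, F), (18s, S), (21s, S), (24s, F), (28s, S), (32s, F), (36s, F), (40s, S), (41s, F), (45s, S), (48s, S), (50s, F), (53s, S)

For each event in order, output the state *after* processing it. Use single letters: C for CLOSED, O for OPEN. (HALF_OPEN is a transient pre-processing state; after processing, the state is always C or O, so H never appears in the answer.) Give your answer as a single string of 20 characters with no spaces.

State after each event:
  event#1 t=0s outcome=F: state=CLOSED
  event#2 t=1s outcome=F: state=CLOSED
  event#3 t=5s outcome=F: state=OPEN
  event#4 t=6s outcome=F: state=OPEN
  event#5 t=10s outcome=F: state=OPEN
  event#6 t=11s outcome=S: state=OPEN
  event#7 t=13s outcome=F: state=OPEN
  event#8 t=14s outcome=F: state=OPEN
  event#9 t=18s outcome=S: state=CLOSED
  event#10 t=21s outcome=S: state=CLOSED
  event#11 t=24s outcome=F: state=CLOSED
  event#12 t=28s outcome=S: state=CLOSED
  event#13 t=32s outcome=F: state=CLOSED
  event#14 t=36s outcome=F: state=CLOSED
  event#15 t=40s outcome=S: state=CLOSED
  event#16 t=41s outcome=F: state=CLOSED
  event#17 t=45s outcome=S: state=CLOSED
  event#18 t=48s outcome=S: state=CLOSED
  event#19 t=50s outcome=F: state=CLOSED
  event#20 t=53s outcome=S: state=CLOSED

Answer: CCOOOOOOCCCCCCCCCCCC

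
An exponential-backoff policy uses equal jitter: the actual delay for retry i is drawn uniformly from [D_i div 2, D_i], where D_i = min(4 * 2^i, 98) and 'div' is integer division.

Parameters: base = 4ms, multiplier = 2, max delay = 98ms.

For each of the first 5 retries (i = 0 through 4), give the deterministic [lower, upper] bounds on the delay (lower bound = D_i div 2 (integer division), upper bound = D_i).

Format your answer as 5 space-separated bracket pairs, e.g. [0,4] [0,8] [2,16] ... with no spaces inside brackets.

Answer: [2,4] [4,8] [8,16] [16,32] [32,64]

Derivation:
Computing bounds per retry:
  i=0: D_i=min(4*2^0,98)=4, bounds=[2,4]
  i=1: D_i=min(4*2^1,98)=8, bounds=[4,8]
  i=2: D_i=min(4*2^2,98)=16, bounds=[8,16]
  i=3: D_i=min(4*2^3,98)=32, bounds=[16,32]
  i=4: D_i=min(4*2^4,98)=64, bounds=[32,64]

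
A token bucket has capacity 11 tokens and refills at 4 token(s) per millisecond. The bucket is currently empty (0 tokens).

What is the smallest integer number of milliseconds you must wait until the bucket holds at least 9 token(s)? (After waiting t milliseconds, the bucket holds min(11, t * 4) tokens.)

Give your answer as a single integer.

Answer: 3

Derivation:
Need t * 4 >= 9, so t >= 9/4.
Smallest integer t = ceil(9/4) = 3.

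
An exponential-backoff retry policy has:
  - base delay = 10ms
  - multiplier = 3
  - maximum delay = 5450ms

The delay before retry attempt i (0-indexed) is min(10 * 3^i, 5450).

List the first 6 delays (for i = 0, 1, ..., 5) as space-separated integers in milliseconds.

Answer: 10 30 90 270 810 2430

Derivation:
Computing each delay:
  i=0: min(10*3^0, 5450) = 10
  i=1: min(10*3^1, 5450) = 30
  i=2: min(10*3^2, 5450) = 90
  i=3: min(10*3^3, 5450) = 270
  i=4: min(10*3^4, 5450) = 810
  i=5: min(10*3^5, 5450) = 2430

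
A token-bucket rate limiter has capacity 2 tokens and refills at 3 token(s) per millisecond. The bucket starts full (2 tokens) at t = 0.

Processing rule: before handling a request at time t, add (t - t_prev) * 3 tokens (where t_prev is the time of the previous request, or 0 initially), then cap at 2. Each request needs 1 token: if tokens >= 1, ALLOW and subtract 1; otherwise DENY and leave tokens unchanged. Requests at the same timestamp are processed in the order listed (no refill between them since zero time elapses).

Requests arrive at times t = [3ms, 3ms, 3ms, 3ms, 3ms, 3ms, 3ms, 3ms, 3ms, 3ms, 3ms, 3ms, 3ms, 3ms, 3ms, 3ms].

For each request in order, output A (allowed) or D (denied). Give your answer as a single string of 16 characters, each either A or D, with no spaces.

Simulating step by step:
  req#1 t=3ms: ALLOW
  req#2 t=3ms: ALLOW
  req#3 t=3ms: DENY
  req#4 t=3ms: DENY
  req#5 t=3ms: DENY
  req#6 t=3ms: DENY
  req#7 t=3ms: DENY
  req#8 t=3ms: DENY
  req#9 t=3ms: DENY
  req#10 t=3ms: DENY
  req#11 t=3ms: DENY
  req#12 t=3ms: DENY
  req#13 t=3ms: DENY
  req#14 t=3ms: DENY
  req#15 t=3ms: DENY
  req#16 t=3ms: DENY

Answer: AADDDDDDDDDDDDDD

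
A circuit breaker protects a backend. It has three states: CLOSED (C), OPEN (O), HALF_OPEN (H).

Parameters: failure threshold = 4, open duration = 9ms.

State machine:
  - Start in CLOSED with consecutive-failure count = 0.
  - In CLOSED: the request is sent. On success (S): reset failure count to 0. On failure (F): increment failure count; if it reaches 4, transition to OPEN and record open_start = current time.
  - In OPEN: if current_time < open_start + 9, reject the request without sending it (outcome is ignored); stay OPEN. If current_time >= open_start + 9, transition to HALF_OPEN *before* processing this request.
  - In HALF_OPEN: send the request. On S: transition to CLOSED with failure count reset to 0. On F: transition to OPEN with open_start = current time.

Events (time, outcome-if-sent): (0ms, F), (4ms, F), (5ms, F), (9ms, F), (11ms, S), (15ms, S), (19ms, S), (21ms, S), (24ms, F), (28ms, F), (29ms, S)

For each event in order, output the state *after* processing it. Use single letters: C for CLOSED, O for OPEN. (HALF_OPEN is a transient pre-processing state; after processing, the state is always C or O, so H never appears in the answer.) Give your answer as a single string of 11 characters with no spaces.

State after each event:
  event#1 t=0ms outcome=F: state=CLOSED
  event#2 t=4ms outcome=F: state=CLOSED
  event#3 t=5ms outcome=F: state=CLOSED
  event#4 t=9ms outcome=F: state=OPEN
  event#5 t=11ms outcome=S: state=OPEN
  event#6 t=15ms outcome=S: state=OPEN
  event#7 t=19ms outcome=S: state=CLOSED
  event#8 t=21ms outcome=S: state=CLOSED
  event#9 t=24ms outcome=F: state=CLOSED
  event#10 t=28ms outcome=F: state=CLOSED
  event#11 t=29ms outcome=S: state=CLOSED

Answer: CCCOOOCCCCC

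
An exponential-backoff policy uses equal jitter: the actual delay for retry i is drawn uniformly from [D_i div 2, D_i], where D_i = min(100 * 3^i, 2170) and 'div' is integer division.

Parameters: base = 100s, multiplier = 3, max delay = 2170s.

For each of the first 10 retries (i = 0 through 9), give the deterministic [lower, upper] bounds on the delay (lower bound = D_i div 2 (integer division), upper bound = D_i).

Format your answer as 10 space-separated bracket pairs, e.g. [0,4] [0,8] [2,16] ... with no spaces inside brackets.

Answer: [50,100] [150,300] [450,900] [1085,2170] [1085,2170] [1085,2170] [1085,2170] [1085,2170] [1085,2170] [1085,2170]

Derivation:
Computing bounds per retry:
  i=0: D_i=min(100*3^0,2170)=100, bounds=[50,100]
  i=1: D_i=min(100*3^1,2170)=300, bounds=[150,300]
  i=2: D_i=min(100*3^2,2170)=900, bounds=[450,900]
  i=3: D_i=min(100*3^3,2170)=2170, bounds=[1085,2170]
  i=4: D_i=min(100*3^4,2170)=2170, bounds=[1085,2170]
  i=5: D_i=min(100*3^5,2170)=2170, bounds=[1085,2170]
  i=6: D_i=min(100*3^6,2170)=2170, bounds=[1085,2170]
  i=7: D_i=min(100*3^7,2170)=2170, bounds=[1085,2170]
  i=8: D_i=min(100*3^8,2170)=2170, bounds=[1085,2170]
  i=9: D_i=min(100*3^9,2170)=2170, bounds=[1085,2170]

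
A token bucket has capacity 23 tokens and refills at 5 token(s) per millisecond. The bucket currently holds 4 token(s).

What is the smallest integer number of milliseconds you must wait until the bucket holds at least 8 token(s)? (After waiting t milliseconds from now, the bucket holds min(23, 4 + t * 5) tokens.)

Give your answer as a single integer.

Need 4 + t * 5 >= 8, so t >= 4/5.
Smallest integer t = ceil(4/5) = 1.

Answer: 1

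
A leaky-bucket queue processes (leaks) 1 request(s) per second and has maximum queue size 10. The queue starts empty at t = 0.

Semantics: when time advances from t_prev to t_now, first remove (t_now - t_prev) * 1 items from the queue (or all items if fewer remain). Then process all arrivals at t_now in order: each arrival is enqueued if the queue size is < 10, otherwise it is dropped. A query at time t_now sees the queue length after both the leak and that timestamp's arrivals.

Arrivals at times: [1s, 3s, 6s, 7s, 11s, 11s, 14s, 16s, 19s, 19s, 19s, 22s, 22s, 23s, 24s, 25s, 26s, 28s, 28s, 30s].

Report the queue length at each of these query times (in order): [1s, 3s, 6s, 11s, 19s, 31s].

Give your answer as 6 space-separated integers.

Answer: 1 1 1 2 3 0

Derivation:
Queue lengths at query times:
  query t=1s: backlog = 1
  query t=3s: backlog = 1
  query t=6s: backlog = 1
  query t=11s: backlog = 2
  query t=19s: backlog = 3
  query t=31s: backlog = 0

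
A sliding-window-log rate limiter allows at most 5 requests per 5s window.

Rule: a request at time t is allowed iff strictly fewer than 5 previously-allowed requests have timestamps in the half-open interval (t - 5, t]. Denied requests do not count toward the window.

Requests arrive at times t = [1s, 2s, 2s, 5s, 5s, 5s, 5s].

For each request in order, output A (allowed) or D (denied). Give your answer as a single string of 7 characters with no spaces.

Answer: AAAAADD

Derivation:
Tracking allowed requests in the window:
  req#1 t=1s: ALLOW
  req#2 t=2s: ALLOW
  req#3 t=2s: ALLOW
  req#4 t=5s: ALLOW
  req#5 t=5s: ALLOW
  req#6 t=5s: DENY
  req#7 t=5s: DENY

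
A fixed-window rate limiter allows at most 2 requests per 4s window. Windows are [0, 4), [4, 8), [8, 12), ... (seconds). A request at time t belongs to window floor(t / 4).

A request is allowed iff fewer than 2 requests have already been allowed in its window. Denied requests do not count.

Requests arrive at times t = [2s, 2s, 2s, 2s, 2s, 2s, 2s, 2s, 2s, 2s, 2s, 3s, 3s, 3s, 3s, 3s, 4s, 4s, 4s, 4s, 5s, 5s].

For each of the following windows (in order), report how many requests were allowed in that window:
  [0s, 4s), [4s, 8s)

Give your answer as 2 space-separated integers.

Answer: 2 2

Derivation:
Processing requests:
  req#1 t=2s (window 0): ALLOW
  req#2 t=2s (window 0): ALLOW
  req#3 t=2s (window 0): DENY
  req#4 t=2s (window 0): DENY
  req#5 t=2s (window 0): DENY
  req#6 t=2s (window 0): DENY
  req#7 t=2s (window 0): DENY
  req#8 t=2s (window 0): DENY
  req#9 t=2s (window 0): DENY
  req#10 t=2s (window 0): DENY
  req#11 t=2s (window 0): DENY
  req#12 t=3s (window 0): DENY
  req#13 t=3s (window 0): DENY
  req#14 t=3s (window 0): DENY
  req#15 t=3s (window 0): DENY
  req#16 t=3s (window 0): DENY
  req#17 t=4s (window 1): ALLOW
  req#18 t=4s (window 1): ALLOW
  req#19 t=4s (window 1): DENY
  req#20 t=4s (window 1): DENY
  req#21 t=5s (window 1): DENY
  req#22 t=5s (window 1): DENY

Allowed counts by window: 2 2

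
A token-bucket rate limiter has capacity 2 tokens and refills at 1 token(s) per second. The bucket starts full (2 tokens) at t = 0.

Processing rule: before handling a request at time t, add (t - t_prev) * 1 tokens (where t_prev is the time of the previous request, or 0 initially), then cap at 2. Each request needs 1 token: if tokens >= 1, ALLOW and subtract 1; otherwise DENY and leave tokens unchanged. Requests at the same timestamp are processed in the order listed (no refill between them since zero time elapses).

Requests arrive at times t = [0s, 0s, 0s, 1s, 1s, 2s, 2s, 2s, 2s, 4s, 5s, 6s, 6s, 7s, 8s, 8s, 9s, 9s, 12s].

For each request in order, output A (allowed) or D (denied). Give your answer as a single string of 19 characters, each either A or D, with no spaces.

Simulating step by step:
  req#1 t=0s: ALLOW
  req#2 t=0s: ALLOW
  req#3 t=0s: DENY
  req#4 t=1s: ALLOW
  req#5 t=1s: DENY
  req#6 t=2s: ALLOW
  req#7 t=2s: DENY
  req#8 t=2s: DENY
  req#9 t=2s: DENY
  req#10 t=4s: ALLOW
  req#11 t=5s: ALLOW
  req#12 t=6s: ALLOW
  req#13 t=6s: ALLOW
  req#14 t=7s: ALLOW
  req#15 t=8s: ALLOW
  req#16 t=8s: DENY
  req#17 t=9s: ALLOW
  req#18 t=9s: DENY
  req#19 t=12s: ALLOW

Answer: AADADADDDAAAAAADADA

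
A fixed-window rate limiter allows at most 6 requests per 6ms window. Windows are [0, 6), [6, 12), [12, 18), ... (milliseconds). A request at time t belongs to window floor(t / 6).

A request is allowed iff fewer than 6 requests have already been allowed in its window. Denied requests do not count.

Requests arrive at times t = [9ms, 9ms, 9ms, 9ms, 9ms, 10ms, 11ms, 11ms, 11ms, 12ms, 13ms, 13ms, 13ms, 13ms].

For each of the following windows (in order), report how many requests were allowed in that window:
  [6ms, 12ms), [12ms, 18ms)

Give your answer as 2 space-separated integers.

Processing requests:
  req#1 t=9ms (window 1): ALLOW
  req#2 t=9ms (window 1): ALLOW
  req#3 t=9ms (window 1): ALLOW
  req#4 t=9ms (window 1): ALLOW
  req#5 t=9ms (window 1): ALLOW
  req#6 t=10ms (window 1): ALLOW
  req#7 t=11ms (window 1): DENY
  req#8 t=11ms (window 1): DENY
  req#9 t=11ms (window 1): DENY
  req#10 t=12ms (window 2): ALLOW
  req#11 t=13ms (window 2): ALLOW
  req#12 t=13ms (window 2): ALLOW
  req#13 t=13ms (window 2): ALLOW
  req#14 t=13ms (window 2): ALLOW

Allowed counts by window: 6 5

Answer: 6 5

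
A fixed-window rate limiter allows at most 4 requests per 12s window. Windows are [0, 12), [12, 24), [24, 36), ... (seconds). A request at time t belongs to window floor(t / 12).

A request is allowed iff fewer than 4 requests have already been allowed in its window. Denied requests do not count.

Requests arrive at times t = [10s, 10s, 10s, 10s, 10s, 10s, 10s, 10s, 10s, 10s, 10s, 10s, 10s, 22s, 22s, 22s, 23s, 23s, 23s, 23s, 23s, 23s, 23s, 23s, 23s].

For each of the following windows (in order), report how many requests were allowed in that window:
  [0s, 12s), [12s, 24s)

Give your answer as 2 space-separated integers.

Processing requests:
  req#1 t=10s (window 0): ALLOW
  req#2 t=10s (window 0): ALLOW
  req#3 t=10s (window 0): ALLOW
  req#4 t=10s (window 0): ALLOW
  req#5 t=10s (window 0): DENY
  req#6 t=10s (window 0): DENY
  req#7 t=10s (window 0): DENY
  req#8 t=10s (window 0): DENY
  req#9 t=10s (window 0): DENY
  req#10 t=10s (window 0): DENY
  req#11 t=10s (window 0): DENY
  req#12 t=10s (window 0): DENY
  req#13 t=10s (window 0): DENY
  req#14 t=22s (window 1): ALLOW
  req#15 t=22s (window 1): ALLOW
  req#16 t=22s (window 1): ALLOW
  req#17 t=23s (window 1): ALLOW
  req#18 t=23s (window 1): DENY
  req#19 t=23s (window 1): DENY
  req#20 t=23s (window 1): DENY
  req#21 t=23s (window 1): DENY
  req#22 t=23s (window 1): DENY
  req#23 t=23s (window 1): DENY
  req#24 t=23s (window 1): DENY
  req#25 t=23s (window 1): DENY

Allowed counts by window: 4 4

Answer: 4 4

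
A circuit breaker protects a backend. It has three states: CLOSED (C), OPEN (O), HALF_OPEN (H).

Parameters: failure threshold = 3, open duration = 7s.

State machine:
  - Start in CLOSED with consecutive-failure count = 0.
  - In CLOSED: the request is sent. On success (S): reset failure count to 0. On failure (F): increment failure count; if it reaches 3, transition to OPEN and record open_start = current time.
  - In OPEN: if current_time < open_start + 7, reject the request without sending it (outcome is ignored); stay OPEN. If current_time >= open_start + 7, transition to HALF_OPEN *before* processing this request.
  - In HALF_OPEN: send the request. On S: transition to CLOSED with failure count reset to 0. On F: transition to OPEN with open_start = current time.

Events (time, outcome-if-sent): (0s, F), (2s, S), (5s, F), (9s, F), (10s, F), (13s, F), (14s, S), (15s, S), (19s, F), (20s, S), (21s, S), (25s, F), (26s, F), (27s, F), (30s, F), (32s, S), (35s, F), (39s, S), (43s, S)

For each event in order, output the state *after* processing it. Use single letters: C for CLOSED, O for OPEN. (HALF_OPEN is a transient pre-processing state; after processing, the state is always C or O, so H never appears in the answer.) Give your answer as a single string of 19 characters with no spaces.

State after each event:
  event#1 t=0s outcome=F: state=CLOSED
  event#2 t=2s outcome=S: state=CLOSED
  event#3 t=5s outcome=F: state=CLOSED
  event#4 t=9s outcome=F: state=CLOSED
  event#5 t=10s outcome=F: state=OPEN
  event#6 t=13s outcome=F: state=OPEN
  event#7 t=14s outcome=S: state=OPEN
  event#8 t=15s outcome=S: state=OPEN
  event#9 t=19s outcome=F: state=OPEN
  event#10 t=20s outcome=S: state=OPEN
  event#11 t=21s outcome=S: state=OPEN
  event#12 t=25s outcome=F: state=OPEN
  event#13 t=26s outcome=F: state=OPEN
  event#14 t=27s outcome=F: state=OPEN
  event#15 t=30s outcome=F: state=OPEN
  event#16 t=32s outcome=S: state=OPEN
  event#17 t=35s outcome=F: state=OPEN
  event#18 t=39s outcome=S: state=OPEN
  event#19 t=43s outcome=S: state=CLOSED

Answer: CCCCOOOOOOOOOOOOOOC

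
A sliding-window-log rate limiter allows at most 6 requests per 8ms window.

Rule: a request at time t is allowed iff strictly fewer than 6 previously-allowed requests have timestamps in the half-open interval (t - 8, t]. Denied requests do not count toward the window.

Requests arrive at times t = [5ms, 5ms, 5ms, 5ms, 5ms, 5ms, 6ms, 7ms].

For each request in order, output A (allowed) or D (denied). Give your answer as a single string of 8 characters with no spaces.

Answer: AAAAAADD

Derivation:
Tracking allowed requests in the window:
  req#1 t=5ms: ALLOW
  req#2 t=5ms: ALLOW
  req#3 t=5ms: ALLOW
  req#4 t=5ms: ALLOW
  req#5 t=5ms: ALLOW
  req#6 t=5ms: ALLOW
  req#7 t=6ms: DENY
  req#8 t=7ms: DENY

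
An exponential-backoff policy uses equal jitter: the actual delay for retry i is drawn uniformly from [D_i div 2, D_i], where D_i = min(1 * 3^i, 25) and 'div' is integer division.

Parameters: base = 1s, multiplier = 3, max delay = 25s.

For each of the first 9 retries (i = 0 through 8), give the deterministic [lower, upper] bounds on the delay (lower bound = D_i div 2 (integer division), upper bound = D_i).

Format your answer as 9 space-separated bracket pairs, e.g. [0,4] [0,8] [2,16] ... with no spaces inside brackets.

Computing bounds per retry:
  i=0: D_i=min(1*3^0,25)=1, bounds=[0,1]
  i=1: D_i=min(1*3^1,25)=3, bounds=[1,3]
  i=2: D_i=min(1*3^2,25)=9, bounds=[4,9]
  i=3: D_i=min(1*3^3,25)=25, bounds=[12,25]
  i=4: D_i=min(1*3^4,25)=25, bounds=[12,25]
  i=5: D_i=min(1*3^5,25)=25, bounds=[12,25]
  i=6: D_i=min(1*3^6,25)=25, bounds=[12,25]
  i=7: D_i=min(1*3^7,25)=25, bounds=[12,25]
  i=8: D_i=min(1*3^8,25)=25, bounds=[12,25]

Answer: [0,1] [1,3] [4,9] [12,25] [12,25] [12,25] [12,25] [12,25] [12,25]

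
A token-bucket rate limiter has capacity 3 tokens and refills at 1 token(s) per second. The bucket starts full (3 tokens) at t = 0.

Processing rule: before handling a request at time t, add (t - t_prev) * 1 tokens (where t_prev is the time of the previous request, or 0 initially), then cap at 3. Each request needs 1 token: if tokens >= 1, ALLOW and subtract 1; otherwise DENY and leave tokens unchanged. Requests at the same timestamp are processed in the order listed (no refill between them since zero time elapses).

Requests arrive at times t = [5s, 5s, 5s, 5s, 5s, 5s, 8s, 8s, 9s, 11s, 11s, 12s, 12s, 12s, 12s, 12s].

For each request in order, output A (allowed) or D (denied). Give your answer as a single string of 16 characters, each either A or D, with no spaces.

Answer: AAADDDAAAAAAADDD

Derivation:
Simulating step by step:
  req#1 t=5s: ALLOW
  req#2 t=5s: ALLOW
  req#3 t=5s: ALLOW
  req#4 t=5s: DENY
  req#5 t=5s: DENY
  req#6 t=5s: DENY
  req#7 t=8s: ALLOW
  req#8 t=8s: ALLOW
  req#9 t=9s: ALLOW
  req#10 t=11s: ALLOW
  req#11 t=11s: ALLOW
  req#12 t=12s: ALLOW
  req#13 t=12s: ALLOW
  req#14 t=12s: DENY
  req#15 t=12s: DENY
  req#16 t=12s: DENY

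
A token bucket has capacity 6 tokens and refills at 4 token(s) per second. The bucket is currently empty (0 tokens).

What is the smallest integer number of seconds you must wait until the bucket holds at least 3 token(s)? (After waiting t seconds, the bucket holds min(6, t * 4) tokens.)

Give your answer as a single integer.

Need t * 4 >= 3, so t >= 3/4.
Smallest integer t = ceil(3/4) = 1.

Answer: 1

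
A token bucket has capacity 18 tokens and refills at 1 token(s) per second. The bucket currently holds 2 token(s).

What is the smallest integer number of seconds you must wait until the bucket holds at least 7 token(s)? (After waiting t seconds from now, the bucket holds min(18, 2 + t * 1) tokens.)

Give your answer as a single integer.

Need 2 + t * 1 >= 7, so t >= 5/1.
Smallest integer t = ceil(5/1) = 5.

Answer: 5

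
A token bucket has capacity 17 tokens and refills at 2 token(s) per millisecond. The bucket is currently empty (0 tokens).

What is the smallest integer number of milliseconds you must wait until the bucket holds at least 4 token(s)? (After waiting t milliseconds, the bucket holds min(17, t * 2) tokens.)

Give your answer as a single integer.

Answer: 2

Derivation:
Need t * 2 >= 4, so t >= 4/2.
Smallest integer t = ceil(4/2) = 2.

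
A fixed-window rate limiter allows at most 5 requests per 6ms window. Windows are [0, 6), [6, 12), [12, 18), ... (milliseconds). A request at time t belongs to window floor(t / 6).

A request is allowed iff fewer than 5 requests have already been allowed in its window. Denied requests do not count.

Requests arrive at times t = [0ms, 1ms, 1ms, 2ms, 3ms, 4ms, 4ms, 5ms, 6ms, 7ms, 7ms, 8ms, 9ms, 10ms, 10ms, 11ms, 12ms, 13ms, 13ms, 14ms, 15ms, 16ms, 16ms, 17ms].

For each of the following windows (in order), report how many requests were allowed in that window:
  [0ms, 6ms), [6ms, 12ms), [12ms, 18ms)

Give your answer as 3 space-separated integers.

Processing requests:
  req#1 t=0ms (window 0): ALLOW
  req#2 t=1ms (window 0): ALLOW
  req#3 t=1ms (window 0): ALLOW
  req#4 t=2ms (window 0): ALLOW
  req#5 t=3ms (window 0): ALLOW
  req#6 t=4ms (window 0): DENY
  req#7 t=4ms (window 0): DENY
  req#8 t=5ms (window 0): DENY
  req#9 t=6ms (window 1): ALLOW
  req#10 t=7ms (window 1): ALLOW
  req#11 t=7ms (window 1): ALLOW
  req#12 t=8ms (window 1): ALLOW
  req#13 t=9ms (window 1): ALLOW
  req#14 t=10ms (window 1): DENY
  req#15 t=10ms (window 1): DENY
  req#16 t=11ms (window 1): DENY
  req#17 t=12ms (window 2): ALLOW
  req#18 t=13ms (window 2): ALLOW
  req#19 t=13ms (window 2): ALLOW
  req#20 t=14ms (window 2): ALLOW
  req#21 t=15ms (window 2): ALLOW
  req#22 t=16ms (window 2): DENY
  req#23 t=16ms (window 2): DENY
  req#24 t=17ms (window 2): DENY

Allowed counts by window: 5 5 5

Answer: 5 5 5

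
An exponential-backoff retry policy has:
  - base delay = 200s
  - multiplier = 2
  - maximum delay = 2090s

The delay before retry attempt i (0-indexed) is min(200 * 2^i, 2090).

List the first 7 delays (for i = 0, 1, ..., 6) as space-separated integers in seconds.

Answer: 200 400 800 1600 2090 2090 2090

Derivation:
Computing each delay:
  i=0: min(200*2^0, 2090) = 200
  i=1: min(200*2^1, 2090) = 400
  i=2: min(200*2^2, 2090) = 800
  i=3: min(200*2^3, 2090) = 1600
  i=4: min(200*2^4, 2090) = 2090
  i=5: min(200*2^5, 2090) = 2090
  i=6: min(200*2^6, 2090) = 2090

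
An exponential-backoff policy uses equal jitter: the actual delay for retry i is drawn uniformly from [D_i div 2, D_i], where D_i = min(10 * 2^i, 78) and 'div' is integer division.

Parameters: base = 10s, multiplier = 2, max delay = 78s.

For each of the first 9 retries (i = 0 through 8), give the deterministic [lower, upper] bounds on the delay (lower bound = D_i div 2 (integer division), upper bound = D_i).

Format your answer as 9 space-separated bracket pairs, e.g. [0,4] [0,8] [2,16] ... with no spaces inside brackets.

Computing bounds per retry:
  i=0: D_i=min(10*2^0,78)=10, bounds=[5,10]
  i=1: D_i=min(10*2^1,78)=20, bounds=[10,20]
  i=2: D_i=min(10*2^2,78)=40, bounds=[20,40]
  i=3: D_i=min(10*2^3,78)=78, bounds=[39,78]
  i=4: D_i=min(10*2^4,78)=78, bounds=[39,78]
  i=5: D_i=min(10*2^5,78)=78, bounds=[39,78]
  i=6: D_i=min(10*2^6,78)=78, bounds=[39,78]
  i=7: D_i=min(10*2^7,78)=78, bounds=[39,78]
  i=8: D_i=min(10*2^8,78)=78, bounds=[39,78]

Answer: [5,10] [10,20] [20,40] [39,78] [39,78] [39,78] [39,78] [39,78] [39,78]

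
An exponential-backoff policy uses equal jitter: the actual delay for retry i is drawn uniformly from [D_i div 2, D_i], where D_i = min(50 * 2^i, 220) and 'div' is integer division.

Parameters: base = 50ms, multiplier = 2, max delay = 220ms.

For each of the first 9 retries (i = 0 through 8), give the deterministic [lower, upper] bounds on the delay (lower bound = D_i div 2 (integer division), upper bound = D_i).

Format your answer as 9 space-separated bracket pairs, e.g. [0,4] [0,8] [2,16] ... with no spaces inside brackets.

Answer: [25,50] [50,100] [100,200] [110,220] [110,220] [110,220] [110,220] [110,220] [110,220]

Derivation:
Computing bounds per retry:
  i=0: D_i=min(50*2^0,220)=50, bounds=[25,50]
  i=1: D_i=min(50*2^1,220)=100, bounds=[50,100]
  i=2: D_i=min(50*2^2,220)=200, bounds=[100,200]
  i=3: D_i=min(50*2^3,220)=220, bounds=[110,220]
  i=4: D_i=min(50*2^4,220)=220, bounds=[110,220]
  i=5: D_i=min(50*2^5,220)=220, bounds=[110,220]
  i=6: D_i=min(50*2^6,220)=220, bounds=[110,220]
  i=7: D_i=min(50*2^7,220)=220, bounds=[110,220]
  i=8: D_i=min(50*2^8,220)=220, bounds=[110,220]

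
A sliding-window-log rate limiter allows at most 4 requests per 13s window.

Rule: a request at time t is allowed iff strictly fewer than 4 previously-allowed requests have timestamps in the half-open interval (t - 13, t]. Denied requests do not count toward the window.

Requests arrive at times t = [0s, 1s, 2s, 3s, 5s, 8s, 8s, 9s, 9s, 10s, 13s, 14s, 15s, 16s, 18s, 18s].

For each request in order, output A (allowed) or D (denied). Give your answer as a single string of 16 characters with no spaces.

Tracking allowed requests in the window:
  req#1 t=0s: ALLOW
  req#2 t=1s: ALLOW
  req#3 t=2s: ALLOW
  req#4 t=3s: ALLOW
  req#5 t=5s: DENY
  req#6 t=8s: DENY
  req#7 t=8s: DENY
  req#8 t=9s: DENY
  req#9 t=9s: DENY
  req#10 t=10s: DENY
  req#11 t=13s: ALLOW
  req#12 t=14s: ALLOW
  req#13 t=15s: ALLOW
  req#14 t=16s: ALLOW
  req#15 t=18s: DENY
  req#16 t=18s: DENY

Answer: AAAADDDDDDAAAADD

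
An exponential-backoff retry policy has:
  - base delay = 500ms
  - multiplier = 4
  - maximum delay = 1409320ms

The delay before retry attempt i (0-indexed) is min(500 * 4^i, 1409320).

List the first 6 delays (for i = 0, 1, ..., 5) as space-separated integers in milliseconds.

Computing each delay:
  i=0: min(500*4^0, 1409320) = 500
  i=1: min(500*4^1, 1409320) = 2000
  i=2: min(500*4^2, 1409320) = 8000
  i=3: min(500*4^3, 1409320) = 32000
  i=4: min(500*4^4, 1409320) = 128000
  i=5: min(500*4^5, 1409320) = 512000

Answer: 500 2000 8000 32000 128000 512000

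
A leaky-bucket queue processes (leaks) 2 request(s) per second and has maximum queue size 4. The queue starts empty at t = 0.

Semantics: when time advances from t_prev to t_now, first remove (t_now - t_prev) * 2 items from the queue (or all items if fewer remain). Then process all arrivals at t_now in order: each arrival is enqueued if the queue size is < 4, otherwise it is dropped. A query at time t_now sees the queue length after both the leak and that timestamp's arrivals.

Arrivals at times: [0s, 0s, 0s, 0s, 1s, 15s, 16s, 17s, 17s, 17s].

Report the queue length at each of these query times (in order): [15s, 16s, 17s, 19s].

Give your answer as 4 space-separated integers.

Answer: 1 1 3 0

Derivation:
Queue lengths at query times:
  query t=15s: backlog = 1
  query t=16s: backlog = 1
  query t=17s: backlog = 3
  query t=19s: backlog = 0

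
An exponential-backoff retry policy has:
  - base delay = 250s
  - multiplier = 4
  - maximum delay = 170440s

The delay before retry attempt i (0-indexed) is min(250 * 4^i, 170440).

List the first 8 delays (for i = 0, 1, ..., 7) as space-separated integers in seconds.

Answer: 250 1000 4000 16000 64000 170440 170440 170440

Derivation:
Computing each delay:
  i=0: min(250*4^0, 170440) = 250
  i=1: min(250*4^1, 170440) = 1000
  i=2: min(250*4^2, 170440) = 4000
  i=3: min(250*4^3, 170440) = 16000
  i=4: min(250*4^4, 170440) = 64000
  i=5: min(250*4^5, 170440) = 170440
  i=6: min(250*4^6, 170440) = 170440
  i=7: min(250*4^7, 170440) = 170440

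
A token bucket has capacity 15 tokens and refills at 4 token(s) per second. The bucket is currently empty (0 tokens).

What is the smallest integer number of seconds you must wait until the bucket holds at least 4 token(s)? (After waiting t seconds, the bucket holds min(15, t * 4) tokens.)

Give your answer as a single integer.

Answer: 1

Derivation:
Need t * 4 >= 4, so t >= 4/4.
Smallest integer t = ceil(4/4) = 1.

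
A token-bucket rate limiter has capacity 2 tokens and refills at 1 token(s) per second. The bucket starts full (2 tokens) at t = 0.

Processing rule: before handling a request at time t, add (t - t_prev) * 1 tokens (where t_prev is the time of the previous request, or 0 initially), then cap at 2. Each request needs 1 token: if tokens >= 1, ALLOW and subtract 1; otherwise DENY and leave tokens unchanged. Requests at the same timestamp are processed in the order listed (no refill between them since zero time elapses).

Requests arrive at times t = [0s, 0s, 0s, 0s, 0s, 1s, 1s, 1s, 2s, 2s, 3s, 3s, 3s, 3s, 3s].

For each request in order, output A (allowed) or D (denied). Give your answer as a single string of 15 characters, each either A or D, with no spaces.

Answer: AADDDADDADADDDD

Derivation:
Simulating step by step:
  req#1 t=0s: ALLOW
  req#2 t=0s: ALLOW
  req#3 t=0s: DENY
  req#4 t=0s: DENY
  req#5 t=0s: DENY
  req#6 t=1s: ALLOW
  req#7 t=1s: DENY
  req#8 t=1s: DENY
  req#9 t=2s: ALLOW
  req#10 t=2s: DENY
  req#11 t=3s: ALLOW
  req#12 t=3s: DENY
  req#13 t=3s: DENY
  req#14 t=3s: DENY
  req#15 t=3s: DENY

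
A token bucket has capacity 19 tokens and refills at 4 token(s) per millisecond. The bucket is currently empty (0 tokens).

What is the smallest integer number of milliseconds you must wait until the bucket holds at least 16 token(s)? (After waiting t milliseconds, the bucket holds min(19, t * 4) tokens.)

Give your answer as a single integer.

Need t * 4 >= 16, so t >= 16/4.
Smallest integer t = ceil(16/4) = 4.

Answer: 4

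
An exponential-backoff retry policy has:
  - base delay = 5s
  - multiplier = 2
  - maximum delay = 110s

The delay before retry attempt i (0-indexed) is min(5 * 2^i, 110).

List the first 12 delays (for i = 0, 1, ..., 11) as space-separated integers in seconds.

Computing each delay:
  i=0: min(5*2^0, 110) = 5
  i=1: min(5*2^1, 110) = 10
  i=2: min(5*2^2, 110) = 20
  i=3: min(5*2^3, 110) = 40
  i=4: min(5*2^4, 110) = 80
  i=5: min(5*2^5, 110) = 110
  i=6: min(5*2^6, 110) = 110
  i=7: min(5*2^7, 110) = 110
  i=8: min(5*2^8, 110) = 110
  i=9: min(5*2^9, 110) = 110
  i=10: min(5*2^10, 110) = 110
  i=11: min(5*2^11, 110) = 110

Answer: 5 10 20 40 80 110 110 110 110 110 110 110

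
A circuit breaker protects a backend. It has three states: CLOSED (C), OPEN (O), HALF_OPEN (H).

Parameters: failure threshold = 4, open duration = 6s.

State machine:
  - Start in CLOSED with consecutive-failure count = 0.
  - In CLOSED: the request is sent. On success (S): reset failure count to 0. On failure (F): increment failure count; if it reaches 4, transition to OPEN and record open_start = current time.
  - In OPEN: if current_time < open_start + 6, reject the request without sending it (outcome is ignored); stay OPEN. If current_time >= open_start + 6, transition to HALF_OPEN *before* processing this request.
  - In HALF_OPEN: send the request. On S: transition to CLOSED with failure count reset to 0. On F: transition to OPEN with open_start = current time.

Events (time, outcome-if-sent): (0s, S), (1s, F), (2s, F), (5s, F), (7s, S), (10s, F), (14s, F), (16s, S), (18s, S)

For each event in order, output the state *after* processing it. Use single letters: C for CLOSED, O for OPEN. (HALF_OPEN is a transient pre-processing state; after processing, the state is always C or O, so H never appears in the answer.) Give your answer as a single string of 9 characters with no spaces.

Answer: CCCCCCCCC

Derivation:
State after each event:
  event#1 t=0s outcome=S: state=CLOSED
  event#2 t=1s outcome=F: state=CLOSED
  event#3 t=2s outcome=F: state=CLOSED
  event#4 t=5s outcome=F: state=CLOSED
  event#5 t=7s outcome=S: state=CLOSED
  event#6 t=10s outcome=F: state=CLOSED
  event#7 t=14s outcome=F: state=CLOSED
  event#8 t=16s outcome=S: state=CLOSED
  event#9 t=18s outcome=S: state=CLOSED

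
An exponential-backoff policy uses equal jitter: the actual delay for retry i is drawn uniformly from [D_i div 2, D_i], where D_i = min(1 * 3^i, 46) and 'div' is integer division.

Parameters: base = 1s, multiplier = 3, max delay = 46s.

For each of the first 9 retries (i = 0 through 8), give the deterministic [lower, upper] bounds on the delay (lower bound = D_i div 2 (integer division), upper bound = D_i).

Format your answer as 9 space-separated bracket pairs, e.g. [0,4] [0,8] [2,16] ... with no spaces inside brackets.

Answer: [0,1] [1,3] [4,9] [13,27] [23,46] [23,46] [23,46] [23,46] [23,46]

Derivation:
Computing bounds per retry:
  i=0: D_i=min(1*3^0,46)=1, bounds=[0,1]
  i=1: D_i=min(1*3^1,46)=3, bounds=[1,3]
  i=2: D_i=min(1*3^2,46)=9, bounds=[4,9]
  i=3: D_i=min(1*3^3,46)=27, bounds=[13,27]
  i=4: D_i=min(1*3^4,46)=46, bounds=[23,46]
  i=5: D_i=min(1*3^5,46)=46, bounds=[23,46]
  i=6: D_i=min(1*3^6,46)=46, bounds=[23,46]
  i=7: D_i=min(1*3^7,46)=46, bounds=[23,46]
  i=8: D_i=min(1*3^8,46)=46, bounds=[23,46]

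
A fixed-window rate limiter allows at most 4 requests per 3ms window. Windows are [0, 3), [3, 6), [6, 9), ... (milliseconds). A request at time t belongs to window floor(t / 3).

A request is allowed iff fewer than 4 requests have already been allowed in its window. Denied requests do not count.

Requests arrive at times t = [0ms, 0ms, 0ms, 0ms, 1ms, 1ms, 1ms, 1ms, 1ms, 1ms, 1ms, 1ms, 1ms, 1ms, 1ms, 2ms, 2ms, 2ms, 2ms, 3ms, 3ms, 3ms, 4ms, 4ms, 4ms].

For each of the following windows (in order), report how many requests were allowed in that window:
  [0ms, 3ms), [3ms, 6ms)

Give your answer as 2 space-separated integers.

Processing requests:
  req#1 t=0ms (window 0): ALLOW
  req#2 t=0ms (window 0): ALLOW
  req#3 t=0ms (window 0): ALLOW
  req#4 t=0ms (window 0): ALLOW
  req#5 t=1ms (window 0): DENY
  req#6 t=1ms (window 0): DENY
  req#7 t=1ms (window 0): DENY
  req#8 t=1ms (window 0): DENY
  req#9 t=1ms (window 0): DENY
  req#10 t=1ms (window 0): DENY
  req#11 t=1ms (window 0): DENY
  req#12 t=1ms (window 0): DENY
  req#13 t=1ms (window 0): DENY
  req#14 t=1ms (window 0): DENY
  req#15 t=1ms (window 0): DENY
  req#16 t=2ms (window 0): DENY
  req#17 t=2ms (window 0): DENY
  req#18 t=2ms (window 0): DENY
  req#19 t=2ms (window 0): DENY
  req#20 t=3ms (window 1): ALLOW
  req#21 t=3ms (window 1): ALLOW
  req#22 t=3ms (window 1): ALLOW
  req#23 t=4ms (window 1): ALLOW
  req#24 t=4ms (window 1): DENY
  req#25 t=4ms (window 1): DENY

Allowed counts by window: 4 4

Answer: 4 4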